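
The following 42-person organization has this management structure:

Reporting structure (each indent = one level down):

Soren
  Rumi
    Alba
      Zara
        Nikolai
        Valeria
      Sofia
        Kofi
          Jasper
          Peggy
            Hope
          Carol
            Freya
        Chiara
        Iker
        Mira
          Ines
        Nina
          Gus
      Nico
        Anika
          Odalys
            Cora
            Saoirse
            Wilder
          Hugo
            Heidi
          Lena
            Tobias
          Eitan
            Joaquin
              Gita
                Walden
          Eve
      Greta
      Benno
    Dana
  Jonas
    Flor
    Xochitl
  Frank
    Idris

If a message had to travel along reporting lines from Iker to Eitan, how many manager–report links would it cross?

5

Iker is 2 levels below Alba, and Eitan is 3 levels below Alba (their lowest common manager). The shortest path runs up from Iker to Alba and back down to Eitan: 2 + 3 = 5 links.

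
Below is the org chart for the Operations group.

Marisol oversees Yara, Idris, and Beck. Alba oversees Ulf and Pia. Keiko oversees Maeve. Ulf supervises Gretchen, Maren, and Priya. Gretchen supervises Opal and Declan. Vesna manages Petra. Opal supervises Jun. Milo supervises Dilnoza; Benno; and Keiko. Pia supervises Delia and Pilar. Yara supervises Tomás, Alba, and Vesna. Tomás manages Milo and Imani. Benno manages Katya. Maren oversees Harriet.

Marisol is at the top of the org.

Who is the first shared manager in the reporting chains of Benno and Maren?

Benno's chain of managers is Milo, Tomás, Yara, Marisol. Maren's chain of managers is Ulf, Alba, Yara, Marisol. The first manager that appears in both chains is Yara.

Yara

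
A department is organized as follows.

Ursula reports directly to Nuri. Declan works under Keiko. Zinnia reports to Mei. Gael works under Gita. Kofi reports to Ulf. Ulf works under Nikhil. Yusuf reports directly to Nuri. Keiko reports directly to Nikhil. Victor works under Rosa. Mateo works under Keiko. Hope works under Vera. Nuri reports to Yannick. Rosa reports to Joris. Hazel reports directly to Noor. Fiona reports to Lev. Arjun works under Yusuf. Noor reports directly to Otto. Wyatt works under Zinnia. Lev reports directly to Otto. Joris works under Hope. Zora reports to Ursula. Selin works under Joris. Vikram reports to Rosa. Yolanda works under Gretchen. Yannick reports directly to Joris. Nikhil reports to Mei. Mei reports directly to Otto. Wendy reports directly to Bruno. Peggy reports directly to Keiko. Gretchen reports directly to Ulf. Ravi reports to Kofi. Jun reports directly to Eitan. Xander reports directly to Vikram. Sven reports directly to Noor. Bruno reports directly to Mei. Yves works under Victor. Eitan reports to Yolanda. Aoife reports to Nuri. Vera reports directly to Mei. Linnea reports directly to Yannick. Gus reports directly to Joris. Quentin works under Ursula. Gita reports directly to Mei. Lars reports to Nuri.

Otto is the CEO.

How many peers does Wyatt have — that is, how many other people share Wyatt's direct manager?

0

Wyatt reports to Zinnia, and Zinnia has no other direct reports. Wyatt has 0 peers.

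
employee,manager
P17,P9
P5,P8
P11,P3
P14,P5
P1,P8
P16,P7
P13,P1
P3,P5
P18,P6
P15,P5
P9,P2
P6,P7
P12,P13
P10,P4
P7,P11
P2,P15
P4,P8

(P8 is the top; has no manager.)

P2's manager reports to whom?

P2 reports to P15, and P15 reports to P5. So P2's skip-level manager is P5.

P5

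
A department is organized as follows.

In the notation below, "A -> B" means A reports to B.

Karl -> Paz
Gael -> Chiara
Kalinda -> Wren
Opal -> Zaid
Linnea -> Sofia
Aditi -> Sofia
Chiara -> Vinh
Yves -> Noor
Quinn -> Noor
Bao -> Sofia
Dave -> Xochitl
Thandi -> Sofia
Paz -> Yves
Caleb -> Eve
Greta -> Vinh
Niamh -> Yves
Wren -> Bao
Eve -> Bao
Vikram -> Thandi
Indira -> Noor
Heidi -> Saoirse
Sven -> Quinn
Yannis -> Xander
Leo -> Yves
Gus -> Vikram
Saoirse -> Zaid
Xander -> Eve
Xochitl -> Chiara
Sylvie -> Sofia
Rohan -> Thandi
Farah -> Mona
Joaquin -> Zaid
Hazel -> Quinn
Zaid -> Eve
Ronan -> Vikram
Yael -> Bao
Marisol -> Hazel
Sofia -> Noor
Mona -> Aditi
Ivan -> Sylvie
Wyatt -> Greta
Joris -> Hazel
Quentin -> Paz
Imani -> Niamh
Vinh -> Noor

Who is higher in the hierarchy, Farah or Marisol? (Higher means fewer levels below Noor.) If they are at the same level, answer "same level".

Marisol

Farah is 4 levels below Noor; Marisol is 3. Marisol is higher.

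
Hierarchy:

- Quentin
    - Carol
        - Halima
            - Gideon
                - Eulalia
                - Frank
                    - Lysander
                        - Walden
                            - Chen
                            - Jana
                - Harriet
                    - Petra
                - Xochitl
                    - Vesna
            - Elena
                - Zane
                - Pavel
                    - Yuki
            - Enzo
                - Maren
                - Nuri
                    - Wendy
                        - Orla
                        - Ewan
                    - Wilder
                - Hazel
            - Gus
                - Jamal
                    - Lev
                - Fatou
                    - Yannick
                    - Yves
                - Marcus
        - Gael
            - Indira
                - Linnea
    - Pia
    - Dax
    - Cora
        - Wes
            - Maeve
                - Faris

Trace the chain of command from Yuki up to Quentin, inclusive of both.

Yuki reports to Pavel. Pavel reports to Elena. Elena reports to Halima. Halima reports to Carol. Carol reports to Quentin. Quentin is at the top.

Yuki -> Pavel -> Elena -> Halima -> Carol -> Quentin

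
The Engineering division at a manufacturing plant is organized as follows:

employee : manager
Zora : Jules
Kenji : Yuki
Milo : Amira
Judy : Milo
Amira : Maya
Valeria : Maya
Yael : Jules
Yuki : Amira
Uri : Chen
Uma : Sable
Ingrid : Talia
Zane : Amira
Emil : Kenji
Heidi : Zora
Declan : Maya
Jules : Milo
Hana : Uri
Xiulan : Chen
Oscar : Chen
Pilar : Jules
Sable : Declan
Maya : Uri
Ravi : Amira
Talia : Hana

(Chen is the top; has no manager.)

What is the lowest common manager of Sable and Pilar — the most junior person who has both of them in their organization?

Sable's chain of managers is Declan, Maya, Uri, Chen. Pilar's chain of managers is Jules, Milo, Amira, Maya, Uri, Chen. The first manager that appears in both chains is Maya.

Maya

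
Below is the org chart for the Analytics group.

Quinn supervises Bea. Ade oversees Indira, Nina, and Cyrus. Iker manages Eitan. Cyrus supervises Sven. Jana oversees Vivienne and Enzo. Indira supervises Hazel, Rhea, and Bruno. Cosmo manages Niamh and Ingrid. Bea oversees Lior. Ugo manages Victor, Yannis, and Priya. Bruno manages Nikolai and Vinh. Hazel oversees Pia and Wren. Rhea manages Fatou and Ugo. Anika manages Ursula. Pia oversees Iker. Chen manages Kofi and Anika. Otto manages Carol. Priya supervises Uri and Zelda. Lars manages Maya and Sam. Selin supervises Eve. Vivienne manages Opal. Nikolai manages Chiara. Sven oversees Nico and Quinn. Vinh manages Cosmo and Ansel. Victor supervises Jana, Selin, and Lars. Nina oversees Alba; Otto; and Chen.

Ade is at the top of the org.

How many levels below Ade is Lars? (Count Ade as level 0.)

Chain from Lars up to Ade: Lars → Victor → Ugo → Rhea → Indira → Ade. That is 5 steps up, so Lars is 5 levels below Ade.

5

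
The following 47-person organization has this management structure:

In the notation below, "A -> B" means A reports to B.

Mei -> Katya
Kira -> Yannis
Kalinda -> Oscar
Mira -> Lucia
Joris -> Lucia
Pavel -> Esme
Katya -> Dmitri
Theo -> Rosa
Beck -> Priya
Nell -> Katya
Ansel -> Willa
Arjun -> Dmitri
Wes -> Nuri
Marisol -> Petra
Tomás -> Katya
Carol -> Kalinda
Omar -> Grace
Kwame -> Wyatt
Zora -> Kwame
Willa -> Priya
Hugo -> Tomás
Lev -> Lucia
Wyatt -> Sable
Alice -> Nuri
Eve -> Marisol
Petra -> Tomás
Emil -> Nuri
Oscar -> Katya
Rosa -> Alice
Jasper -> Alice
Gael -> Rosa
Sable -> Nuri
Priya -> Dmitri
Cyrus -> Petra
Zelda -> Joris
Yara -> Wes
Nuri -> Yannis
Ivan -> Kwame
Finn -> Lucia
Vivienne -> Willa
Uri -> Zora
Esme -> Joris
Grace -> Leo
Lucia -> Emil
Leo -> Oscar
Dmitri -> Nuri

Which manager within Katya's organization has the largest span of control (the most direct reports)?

Direct-report counts within Katya's organization: Katya has 4; Oscar has 2; Kalinda has 1; Leo has 1; Grace has 1; Tomás has 2; Petra has 2; Marisol has 1. The largest is 4, held by Katya.

Katya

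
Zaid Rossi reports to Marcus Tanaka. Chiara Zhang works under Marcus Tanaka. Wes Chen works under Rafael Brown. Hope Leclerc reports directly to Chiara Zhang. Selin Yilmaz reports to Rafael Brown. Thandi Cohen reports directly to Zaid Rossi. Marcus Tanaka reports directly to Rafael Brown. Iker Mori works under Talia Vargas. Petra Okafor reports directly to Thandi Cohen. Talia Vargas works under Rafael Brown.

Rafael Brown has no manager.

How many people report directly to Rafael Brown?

4

Rafael Brown directly manages Marcus Tanaka, Talia Vargas, Wes Chen, Selin Yilmaz. That is 4 direct reports.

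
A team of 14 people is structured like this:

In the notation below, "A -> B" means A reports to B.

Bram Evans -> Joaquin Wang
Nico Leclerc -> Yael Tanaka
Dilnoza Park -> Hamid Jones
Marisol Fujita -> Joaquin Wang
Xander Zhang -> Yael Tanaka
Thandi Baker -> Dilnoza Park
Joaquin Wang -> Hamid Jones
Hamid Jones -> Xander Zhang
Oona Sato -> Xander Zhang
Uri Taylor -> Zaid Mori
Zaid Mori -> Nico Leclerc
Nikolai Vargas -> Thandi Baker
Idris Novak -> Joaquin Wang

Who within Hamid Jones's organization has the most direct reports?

Joaquin Wang

Direct-report counts within Hamid Jones's organization: Hamid Jones has 2; Joaquin Wang has 3; Dilnoza Park has 1; Thandi Baker has 1. The largest is 3, held by Joaquin Wang.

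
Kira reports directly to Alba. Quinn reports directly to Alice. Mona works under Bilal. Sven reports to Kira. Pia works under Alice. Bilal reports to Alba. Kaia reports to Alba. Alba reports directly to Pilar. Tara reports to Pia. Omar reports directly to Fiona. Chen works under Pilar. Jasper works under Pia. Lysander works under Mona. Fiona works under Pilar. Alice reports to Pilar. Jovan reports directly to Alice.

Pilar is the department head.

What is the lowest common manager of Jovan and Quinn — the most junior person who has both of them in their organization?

Jovan's chain of managers is Alice, Pilar. Quinn's chain of managers is Alice, Pilar. The first manager that appears in both chains is Alice.

Alice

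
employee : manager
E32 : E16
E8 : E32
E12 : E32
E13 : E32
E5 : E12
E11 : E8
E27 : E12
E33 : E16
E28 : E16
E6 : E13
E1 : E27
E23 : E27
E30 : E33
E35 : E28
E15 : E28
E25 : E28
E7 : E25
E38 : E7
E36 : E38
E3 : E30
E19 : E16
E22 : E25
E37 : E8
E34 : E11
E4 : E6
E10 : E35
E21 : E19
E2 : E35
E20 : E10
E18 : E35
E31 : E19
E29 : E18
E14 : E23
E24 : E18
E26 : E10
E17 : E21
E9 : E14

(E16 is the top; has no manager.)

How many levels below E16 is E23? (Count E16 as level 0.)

4

Chain from E23 up to E16: E23 → E27 → E12 → E32 → E16. That is 4 steps up, so E23 is 4 levels below E16.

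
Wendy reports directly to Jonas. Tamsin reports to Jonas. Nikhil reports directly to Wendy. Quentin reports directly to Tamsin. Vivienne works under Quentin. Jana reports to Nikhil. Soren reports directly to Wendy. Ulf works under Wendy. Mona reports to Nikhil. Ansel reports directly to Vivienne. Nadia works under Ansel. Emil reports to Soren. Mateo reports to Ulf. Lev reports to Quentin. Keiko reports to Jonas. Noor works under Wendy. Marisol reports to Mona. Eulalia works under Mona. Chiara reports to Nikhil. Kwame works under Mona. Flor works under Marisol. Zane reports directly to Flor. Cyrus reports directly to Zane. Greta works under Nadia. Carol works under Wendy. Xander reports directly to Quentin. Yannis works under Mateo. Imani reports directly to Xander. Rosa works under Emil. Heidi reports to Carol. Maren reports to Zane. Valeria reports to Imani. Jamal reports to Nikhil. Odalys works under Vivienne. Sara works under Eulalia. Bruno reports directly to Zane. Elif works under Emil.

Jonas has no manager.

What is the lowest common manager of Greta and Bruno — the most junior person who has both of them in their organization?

Jonas

Greta's chain of managers is Nadia, Ansel, Vivienne, Quentin, Tamsin, Jonas. Bruno's chain of managers is Zane, Flor, Marisol, Mona, Nikhil, Wendy, Jonas. The first manager that appears in both chains is Jonas.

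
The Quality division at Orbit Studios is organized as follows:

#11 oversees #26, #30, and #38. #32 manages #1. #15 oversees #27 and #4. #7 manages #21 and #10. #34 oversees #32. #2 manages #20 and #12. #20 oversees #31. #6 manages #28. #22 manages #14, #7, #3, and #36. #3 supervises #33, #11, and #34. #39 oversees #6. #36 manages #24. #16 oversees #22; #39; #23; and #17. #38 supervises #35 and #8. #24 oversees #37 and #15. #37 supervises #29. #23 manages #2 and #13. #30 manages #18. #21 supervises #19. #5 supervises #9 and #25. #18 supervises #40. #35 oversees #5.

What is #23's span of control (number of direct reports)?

#23 directly manages #2, #13. That is 2 direct reports.

2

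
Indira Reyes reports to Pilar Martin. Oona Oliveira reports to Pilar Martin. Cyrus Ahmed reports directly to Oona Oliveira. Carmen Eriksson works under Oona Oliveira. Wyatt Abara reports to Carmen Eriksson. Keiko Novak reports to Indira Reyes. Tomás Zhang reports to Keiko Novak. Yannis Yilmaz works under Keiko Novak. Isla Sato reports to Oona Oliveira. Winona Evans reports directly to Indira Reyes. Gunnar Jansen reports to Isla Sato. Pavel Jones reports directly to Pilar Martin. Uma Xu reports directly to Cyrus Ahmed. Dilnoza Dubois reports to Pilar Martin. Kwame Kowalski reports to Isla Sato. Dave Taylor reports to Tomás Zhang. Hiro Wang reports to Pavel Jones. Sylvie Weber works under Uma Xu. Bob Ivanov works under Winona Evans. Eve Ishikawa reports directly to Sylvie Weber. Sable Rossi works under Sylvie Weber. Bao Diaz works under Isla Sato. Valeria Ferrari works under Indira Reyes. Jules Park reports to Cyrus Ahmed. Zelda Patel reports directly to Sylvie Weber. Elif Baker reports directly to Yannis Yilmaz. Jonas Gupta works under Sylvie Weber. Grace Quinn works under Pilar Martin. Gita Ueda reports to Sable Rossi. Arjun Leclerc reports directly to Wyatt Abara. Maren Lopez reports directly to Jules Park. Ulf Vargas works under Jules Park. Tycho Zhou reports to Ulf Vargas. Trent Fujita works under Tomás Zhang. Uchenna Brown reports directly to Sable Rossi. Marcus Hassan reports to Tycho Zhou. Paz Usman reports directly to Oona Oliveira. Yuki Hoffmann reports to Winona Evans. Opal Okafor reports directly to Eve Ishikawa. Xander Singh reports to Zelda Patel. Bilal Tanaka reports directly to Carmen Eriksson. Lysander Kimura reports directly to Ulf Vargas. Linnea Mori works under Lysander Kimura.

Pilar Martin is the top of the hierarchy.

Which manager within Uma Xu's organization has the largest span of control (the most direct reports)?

Sylvie Weber

Direct-report counts within Uma Xu's organization: Uma Xu has 1; Sylvie Weber has 4; Zelda Patel has 1; Sable Rossi has 2; Eve Ishikawa has 1. The largest is 4, held by Sylvie Weber.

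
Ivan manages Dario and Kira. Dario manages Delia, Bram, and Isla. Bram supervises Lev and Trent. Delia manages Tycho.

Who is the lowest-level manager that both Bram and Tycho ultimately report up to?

Bram's chain of managers is Dario, Ivan. Tycho's chain of managers is Delia, Dario, Ivan. The first manager that appears in both chains is Dario.

Dario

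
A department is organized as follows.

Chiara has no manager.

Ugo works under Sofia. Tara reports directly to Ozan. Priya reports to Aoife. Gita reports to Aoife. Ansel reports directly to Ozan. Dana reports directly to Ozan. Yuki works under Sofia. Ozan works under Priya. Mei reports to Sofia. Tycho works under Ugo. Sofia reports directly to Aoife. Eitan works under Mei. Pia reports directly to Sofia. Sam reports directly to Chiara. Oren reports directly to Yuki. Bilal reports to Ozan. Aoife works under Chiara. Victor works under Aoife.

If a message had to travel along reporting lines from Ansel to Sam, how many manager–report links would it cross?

Ansel is 4 levels below Chiara, and Sam is 1 level below Chiara (their lowest common manager). The shortest path runs up from Ansel to Chiara and back down to Sam: 4 + 1 = 5 links.

5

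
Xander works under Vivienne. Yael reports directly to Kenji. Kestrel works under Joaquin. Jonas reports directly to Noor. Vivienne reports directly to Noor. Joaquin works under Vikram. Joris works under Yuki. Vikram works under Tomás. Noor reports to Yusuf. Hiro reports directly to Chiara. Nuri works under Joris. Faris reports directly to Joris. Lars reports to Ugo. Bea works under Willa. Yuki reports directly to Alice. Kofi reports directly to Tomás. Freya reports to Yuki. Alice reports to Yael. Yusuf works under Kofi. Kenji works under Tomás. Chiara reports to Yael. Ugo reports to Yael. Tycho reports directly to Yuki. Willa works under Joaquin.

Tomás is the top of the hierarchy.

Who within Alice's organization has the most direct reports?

Yuki

Direct-report counts within Alice's organization: Alice has 1; Yuki has 3; Joris has 2. The largest is 3, held by Yuki.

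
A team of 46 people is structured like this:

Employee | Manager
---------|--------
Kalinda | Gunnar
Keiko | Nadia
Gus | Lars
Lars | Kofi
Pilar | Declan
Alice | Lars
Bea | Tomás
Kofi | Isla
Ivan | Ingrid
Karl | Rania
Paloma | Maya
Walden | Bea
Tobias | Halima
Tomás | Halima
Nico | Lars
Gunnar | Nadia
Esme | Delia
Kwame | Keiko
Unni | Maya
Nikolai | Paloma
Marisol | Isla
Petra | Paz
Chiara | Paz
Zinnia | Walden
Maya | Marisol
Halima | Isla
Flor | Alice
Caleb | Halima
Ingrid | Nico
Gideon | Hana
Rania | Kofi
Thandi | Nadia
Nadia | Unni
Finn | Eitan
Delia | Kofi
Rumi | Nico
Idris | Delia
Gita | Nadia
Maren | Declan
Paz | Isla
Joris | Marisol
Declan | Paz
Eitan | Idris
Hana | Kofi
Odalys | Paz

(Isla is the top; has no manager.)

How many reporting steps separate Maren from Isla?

3

Chain from Maren up to Isla: Maren → Declan → Paz → Isla. That is 3 steps up, so Maren is 3 levels below Isla.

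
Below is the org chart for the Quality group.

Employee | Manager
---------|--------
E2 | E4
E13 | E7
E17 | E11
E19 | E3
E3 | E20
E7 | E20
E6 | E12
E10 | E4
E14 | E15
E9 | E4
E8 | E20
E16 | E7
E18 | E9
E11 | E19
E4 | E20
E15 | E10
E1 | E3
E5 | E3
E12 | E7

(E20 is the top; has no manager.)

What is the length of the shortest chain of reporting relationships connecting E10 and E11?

5

E10 is 2 levels below E20, and E11 is 3 levels below E20 (their lowest common manager). The shortest path runs up from E10 to E20 and back down to E11: 2 + 3 = 5 links.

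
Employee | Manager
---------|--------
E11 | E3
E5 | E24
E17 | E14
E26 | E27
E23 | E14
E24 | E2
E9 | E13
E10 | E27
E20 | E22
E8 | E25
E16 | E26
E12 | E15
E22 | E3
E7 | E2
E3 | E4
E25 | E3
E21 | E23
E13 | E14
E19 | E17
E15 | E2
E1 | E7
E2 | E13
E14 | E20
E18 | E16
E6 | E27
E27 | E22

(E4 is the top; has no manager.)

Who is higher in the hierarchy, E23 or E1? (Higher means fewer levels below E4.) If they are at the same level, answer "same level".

E23 is 5 levels below E4; E1 is 8. E23 is higher.

E23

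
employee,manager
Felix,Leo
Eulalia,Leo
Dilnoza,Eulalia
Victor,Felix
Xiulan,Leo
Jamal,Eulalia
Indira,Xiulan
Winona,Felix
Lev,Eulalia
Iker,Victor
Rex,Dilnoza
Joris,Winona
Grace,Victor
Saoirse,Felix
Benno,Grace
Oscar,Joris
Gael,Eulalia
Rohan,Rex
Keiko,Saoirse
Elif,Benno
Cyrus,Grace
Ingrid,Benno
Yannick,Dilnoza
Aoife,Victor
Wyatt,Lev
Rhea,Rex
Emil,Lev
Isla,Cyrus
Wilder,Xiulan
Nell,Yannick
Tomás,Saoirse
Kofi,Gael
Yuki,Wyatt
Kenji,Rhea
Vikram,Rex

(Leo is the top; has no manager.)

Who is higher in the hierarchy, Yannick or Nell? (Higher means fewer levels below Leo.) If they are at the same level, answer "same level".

Yannick

Yannick is 3 levels below Leo; Nell is 4. Yannick is higher.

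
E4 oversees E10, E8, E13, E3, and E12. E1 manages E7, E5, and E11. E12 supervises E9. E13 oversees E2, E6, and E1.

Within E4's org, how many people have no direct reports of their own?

9

The people in E4's organization with no one reporting to them are E9, E3, E2, E11, E5, E7, E6, E8, E10. That is 9.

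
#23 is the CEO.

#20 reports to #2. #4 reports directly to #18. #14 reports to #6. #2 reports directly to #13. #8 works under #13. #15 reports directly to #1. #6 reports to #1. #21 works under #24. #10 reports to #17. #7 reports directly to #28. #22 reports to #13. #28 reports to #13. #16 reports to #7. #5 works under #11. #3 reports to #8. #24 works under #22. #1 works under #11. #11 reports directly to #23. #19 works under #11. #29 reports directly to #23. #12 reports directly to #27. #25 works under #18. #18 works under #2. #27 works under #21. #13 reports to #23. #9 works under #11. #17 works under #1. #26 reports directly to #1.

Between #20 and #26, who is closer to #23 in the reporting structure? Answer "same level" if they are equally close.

same level

Both #20 and #26 are 3 levels below #23.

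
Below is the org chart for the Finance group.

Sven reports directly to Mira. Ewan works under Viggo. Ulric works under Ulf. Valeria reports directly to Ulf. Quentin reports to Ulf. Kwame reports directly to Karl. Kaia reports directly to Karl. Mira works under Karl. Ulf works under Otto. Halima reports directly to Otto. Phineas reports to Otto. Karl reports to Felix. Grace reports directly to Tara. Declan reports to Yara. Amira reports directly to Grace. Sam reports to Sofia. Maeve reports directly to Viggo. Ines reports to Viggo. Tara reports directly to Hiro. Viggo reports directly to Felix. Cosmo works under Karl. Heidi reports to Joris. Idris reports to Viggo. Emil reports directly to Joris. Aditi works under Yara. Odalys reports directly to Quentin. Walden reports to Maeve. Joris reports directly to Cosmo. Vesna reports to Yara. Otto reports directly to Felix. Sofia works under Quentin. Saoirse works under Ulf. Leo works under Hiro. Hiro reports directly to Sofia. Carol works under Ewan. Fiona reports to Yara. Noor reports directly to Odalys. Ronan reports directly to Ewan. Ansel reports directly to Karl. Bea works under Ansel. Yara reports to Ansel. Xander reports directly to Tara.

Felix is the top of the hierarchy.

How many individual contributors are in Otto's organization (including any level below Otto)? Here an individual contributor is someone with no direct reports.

10

The people in Otto's organization with no one reporting to them are Phineas, Halima, Saoirse, Valeria, Noor, Sam, Leo, Amira, Xander, Ulric. That is 10.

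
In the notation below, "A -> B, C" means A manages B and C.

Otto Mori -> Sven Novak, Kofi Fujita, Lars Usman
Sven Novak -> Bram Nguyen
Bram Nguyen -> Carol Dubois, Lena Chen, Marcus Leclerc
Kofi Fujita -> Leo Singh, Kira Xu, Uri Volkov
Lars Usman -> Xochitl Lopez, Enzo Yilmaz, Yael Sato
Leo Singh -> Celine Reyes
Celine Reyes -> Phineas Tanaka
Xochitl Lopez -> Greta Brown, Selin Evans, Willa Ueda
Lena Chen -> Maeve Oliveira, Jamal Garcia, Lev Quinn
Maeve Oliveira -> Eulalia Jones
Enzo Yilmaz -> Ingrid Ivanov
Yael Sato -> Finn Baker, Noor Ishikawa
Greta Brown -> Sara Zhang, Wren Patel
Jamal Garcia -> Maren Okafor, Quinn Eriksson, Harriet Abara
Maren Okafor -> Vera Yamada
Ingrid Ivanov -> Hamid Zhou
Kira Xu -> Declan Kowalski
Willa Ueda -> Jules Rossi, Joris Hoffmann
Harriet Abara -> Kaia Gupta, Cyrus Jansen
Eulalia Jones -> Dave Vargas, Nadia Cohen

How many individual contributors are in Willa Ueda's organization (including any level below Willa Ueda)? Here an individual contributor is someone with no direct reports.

2

The people in Willa Ueda's organization with no one reporting to them are Joris Hoffmann, Jules Rossi. That is 2.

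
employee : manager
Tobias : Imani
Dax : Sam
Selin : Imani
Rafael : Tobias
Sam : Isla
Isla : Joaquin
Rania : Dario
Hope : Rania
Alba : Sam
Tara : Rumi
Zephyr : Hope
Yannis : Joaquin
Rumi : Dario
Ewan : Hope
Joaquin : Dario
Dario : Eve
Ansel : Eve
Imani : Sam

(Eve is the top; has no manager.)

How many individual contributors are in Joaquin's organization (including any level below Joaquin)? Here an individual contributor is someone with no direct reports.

5

The people in Joaquin's organization with no one reporting to them are Yannis, Dax, Selin, Rafael, Alba. That is 5.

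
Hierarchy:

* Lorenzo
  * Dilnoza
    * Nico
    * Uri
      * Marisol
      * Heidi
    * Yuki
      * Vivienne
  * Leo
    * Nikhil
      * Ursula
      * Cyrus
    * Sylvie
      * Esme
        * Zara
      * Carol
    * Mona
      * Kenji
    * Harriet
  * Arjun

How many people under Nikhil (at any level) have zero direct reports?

2

The people in Nikhil's organization with no one reporting to them are Cyrus, Ursula. That is 2.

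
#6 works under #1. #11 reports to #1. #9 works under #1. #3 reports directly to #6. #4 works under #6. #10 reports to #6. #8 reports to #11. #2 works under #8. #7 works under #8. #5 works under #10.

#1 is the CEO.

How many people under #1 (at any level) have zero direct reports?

6

The people in #1's organization with no one reporting to them are #9, #7, #2, #5, #4, #3. That is 6.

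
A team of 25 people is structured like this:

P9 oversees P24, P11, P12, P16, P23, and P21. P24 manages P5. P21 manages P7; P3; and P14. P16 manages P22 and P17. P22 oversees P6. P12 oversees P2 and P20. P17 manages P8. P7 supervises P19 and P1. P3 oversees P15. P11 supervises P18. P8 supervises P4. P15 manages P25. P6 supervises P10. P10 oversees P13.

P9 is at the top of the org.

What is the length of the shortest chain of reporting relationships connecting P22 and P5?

4

P22 is 2 levels below P9, and P5 is 2 levels below P9 (their lowest common manager). The shortest path runs up from P22 to P9 and back down to P5: 2 + 2 = 4 links.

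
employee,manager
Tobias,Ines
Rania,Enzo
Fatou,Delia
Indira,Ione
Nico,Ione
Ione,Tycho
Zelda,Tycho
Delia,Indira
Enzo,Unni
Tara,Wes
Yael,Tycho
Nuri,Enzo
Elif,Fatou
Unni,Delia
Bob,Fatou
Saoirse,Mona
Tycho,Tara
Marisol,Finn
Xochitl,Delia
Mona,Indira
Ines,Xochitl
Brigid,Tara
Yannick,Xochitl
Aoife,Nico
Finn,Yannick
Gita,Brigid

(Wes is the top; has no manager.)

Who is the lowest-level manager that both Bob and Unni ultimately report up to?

Bob's chain of managers is Fatou, Delia, Indira, Ione, Tycho, Tara, Wes. Unni's chain of managers is Delia, Indira, Ione, Tycho, Tara, Wes. The first manager that appears in both chains is Delia.

Delia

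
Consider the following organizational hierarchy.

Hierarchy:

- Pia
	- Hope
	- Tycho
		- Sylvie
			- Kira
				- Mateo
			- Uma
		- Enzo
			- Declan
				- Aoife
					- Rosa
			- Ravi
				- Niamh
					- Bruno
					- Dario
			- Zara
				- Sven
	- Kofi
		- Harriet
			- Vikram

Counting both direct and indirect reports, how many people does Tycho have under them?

Tycho directly manages Sylvie, Enzo. Under Sylvie: Uma, Kira, Mateo (3). Under Enzo: Zara, Sven, Ravi, Niamh, Dario, Bruno, Declan, Aoife, Rosa (9). So Tycho's organization is 2 direct reports plus everyone under them: 4 + 10 = 14.

14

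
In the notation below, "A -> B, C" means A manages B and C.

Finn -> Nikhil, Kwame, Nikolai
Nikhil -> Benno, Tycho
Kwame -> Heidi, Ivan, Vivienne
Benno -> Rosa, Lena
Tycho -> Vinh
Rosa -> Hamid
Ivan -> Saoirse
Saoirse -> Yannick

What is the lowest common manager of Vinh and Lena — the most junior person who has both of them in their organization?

Vinh's chain of managers is Tycho, Nikhil, Finn. Lena's chain of managers is Benno, Nikhil, Finn. The first manager that appears in both chains is Nikhil.

Nikhil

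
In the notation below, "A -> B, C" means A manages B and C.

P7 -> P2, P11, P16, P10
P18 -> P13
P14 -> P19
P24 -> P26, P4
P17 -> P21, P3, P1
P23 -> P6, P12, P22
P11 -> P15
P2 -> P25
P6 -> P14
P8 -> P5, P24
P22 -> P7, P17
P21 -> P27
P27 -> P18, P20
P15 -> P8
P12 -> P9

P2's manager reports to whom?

P2 reports to P7, and P7 reports to P22. So P2's skip-level manager is P22.

P22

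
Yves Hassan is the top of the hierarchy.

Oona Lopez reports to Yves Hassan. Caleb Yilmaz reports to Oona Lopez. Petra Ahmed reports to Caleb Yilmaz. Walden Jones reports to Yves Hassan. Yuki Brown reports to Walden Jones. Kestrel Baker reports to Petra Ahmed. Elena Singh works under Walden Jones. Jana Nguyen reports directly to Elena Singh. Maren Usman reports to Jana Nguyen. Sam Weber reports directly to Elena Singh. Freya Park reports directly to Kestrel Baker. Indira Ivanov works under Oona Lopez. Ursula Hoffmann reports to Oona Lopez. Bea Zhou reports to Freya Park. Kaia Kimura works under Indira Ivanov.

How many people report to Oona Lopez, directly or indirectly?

8

Oona Lopez directly manages Caleb Yilmaz, Indira Ivanov, Ursula Hoffmann. Under Caleb Yilmaz: Petra Ahmed, Kestrel Baker, Freya Park, Bea Zhou (4). Under Indira Ivanov: Kaia Kimura (1). Ursula Hoffmann has no reports. So Oona Lopez's organization is 3 direct reports plus everyone under them: 5 + 2 + 1 = 8.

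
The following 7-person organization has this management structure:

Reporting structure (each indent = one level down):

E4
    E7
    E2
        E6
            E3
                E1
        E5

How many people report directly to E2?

E2 directly manages E6, E5. That is 2 direct reports.

2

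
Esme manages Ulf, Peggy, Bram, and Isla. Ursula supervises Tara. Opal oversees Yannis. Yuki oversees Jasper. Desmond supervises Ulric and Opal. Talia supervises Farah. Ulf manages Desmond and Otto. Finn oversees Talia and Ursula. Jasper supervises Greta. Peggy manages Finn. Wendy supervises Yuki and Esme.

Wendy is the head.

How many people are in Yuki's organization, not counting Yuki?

2

Yuki directly manages Jasper. Under Jasper: Greta (1). That's 2 in total.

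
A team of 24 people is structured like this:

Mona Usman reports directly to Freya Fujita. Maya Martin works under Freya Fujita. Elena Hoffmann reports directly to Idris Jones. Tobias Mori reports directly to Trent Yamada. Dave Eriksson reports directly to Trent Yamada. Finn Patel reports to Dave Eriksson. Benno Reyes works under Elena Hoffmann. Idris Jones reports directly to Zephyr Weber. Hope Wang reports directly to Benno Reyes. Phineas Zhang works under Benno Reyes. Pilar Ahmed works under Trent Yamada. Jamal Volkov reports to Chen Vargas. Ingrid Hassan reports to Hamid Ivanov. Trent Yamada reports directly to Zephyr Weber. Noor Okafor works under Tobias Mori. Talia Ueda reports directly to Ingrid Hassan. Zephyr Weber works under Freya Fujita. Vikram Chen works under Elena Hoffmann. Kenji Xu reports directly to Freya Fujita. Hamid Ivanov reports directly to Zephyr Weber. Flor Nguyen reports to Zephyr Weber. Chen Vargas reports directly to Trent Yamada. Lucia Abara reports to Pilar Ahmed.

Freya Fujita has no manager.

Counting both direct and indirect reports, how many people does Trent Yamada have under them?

8

Trent Yamada directly manages Pilar Ahmed, Dave Eriksson, Tobias Mori, Chen Vargas. Under Pilar Ahmed: Lucia Abara (1). Under Dave Eriksson: Finn Patel (1). Under Tobias Mori: Noor Okafor (1). Under Chen Vargas: Jamal Volkov (1). So Trent Yamada's organization is 4 direct reports plus everyone under them: 2 + 2 + 2 + 2 = 8.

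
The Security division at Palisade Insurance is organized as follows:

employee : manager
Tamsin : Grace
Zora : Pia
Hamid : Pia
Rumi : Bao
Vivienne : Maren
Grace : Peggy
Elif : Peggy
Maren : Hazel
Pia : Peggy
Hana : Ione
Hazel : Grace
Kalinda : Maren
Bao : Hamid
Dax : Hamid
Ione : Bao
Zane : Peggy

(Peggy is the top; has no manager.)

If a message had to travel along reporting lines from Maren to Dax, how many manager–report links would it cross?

Maren is 3 levels below Peggy, and Dax is 3 levels below Peggy (their lowest common manager). The shortest path runs up from Maren to Peggy and back down to Dax: 3 + 3 = 6 links.

6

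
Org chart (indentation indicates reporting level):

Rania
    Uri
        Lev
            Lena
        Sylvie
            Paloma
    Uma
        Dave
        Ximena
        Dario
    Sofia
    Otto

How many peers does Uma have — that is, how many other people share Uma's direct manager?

Uma reports to Rania. Rania's other direct reports are Uri, Sofia, Otto — 3 peers.

3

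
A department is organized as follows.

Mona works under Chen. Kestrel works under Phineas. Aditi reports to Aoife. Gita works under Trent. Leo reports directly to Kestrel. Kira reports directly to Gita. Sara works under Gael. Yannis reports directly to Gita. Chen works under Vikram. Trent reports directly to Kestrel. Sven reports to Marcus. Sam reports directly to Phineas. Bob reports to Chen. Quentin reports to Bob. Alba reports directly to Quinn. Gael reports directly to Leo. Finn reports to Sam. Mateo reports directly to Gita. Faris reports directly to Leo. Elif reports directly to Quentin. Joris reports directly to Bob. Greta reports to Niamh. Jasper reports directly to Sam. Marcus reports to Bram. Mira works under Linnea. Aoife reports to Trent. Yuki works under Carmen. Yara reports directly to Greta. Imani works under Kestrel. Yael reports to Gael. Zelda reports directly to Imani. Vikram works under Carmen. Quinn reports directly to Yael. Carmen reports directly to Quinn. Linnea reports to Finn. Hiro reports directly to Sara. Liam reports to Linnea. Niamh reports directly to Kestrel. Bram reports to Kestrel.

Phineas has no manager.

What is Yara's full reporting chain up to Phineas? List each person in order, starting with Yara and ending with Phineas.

Yara reports to Greta. Greta reports to Niamh. Niamh reports to Kestrel. Kestrel reports to Phineas. Phineas is at the top.

Yara -> Greta -> Niamh -> Kestrel -> Phineas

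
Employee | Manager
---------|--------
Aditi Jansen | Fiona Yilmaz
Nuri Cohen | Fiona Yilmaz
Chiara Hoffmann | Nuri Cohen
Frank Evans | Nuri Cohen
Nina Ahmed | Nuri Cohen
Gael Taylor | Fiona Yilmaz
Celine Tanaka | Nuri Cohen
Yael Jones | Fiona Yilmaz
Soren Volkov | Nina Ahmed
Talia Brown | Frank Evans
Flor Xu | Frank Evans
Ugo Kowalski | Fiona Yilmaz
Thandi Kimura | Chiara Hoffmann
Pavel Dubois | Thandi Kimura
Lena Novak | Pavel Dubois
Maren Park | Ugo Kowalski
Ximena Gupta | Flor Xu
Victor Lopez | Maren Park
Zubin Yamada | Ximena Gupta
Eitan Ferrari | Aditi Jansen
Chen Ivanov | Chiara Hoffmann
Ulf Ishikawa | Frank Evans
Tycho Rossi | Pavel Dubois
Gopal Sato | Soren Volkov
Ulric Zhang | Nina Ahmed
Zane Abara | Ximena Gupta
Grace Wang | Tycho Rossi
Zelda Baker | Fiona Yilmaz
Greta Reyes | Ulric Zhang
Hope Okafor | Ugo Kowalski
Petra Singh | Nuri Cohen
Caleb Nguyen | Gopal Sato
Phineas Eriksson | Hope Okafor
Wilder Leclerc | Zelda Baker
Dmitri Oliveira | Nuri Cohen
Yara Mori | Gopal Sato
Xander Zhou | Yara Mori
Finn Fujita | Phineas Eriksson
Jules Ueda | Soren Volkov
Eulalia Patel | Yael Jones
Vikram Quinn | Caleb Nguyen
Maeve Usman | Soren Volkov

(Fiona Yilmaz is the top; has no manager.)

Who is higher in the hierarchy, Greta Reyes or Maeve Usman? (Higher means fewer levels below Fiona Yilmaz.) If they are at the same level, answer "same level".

Both Greta Reyes and Maeve Usman are 4 levels below Fiona Yilmaz.

same level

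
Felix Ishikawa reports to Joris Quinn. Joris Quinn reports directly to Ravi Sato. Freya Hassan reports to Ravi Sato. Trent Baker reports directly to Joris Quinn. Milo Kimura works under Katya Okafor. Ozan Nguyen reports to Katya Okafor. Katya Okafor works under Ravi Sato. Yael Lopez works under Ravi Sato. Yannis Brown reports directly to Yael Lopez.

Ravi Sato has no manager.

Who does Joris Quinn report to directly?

Joris Quinn reports directly to Ravi Sato.

Ravi Sato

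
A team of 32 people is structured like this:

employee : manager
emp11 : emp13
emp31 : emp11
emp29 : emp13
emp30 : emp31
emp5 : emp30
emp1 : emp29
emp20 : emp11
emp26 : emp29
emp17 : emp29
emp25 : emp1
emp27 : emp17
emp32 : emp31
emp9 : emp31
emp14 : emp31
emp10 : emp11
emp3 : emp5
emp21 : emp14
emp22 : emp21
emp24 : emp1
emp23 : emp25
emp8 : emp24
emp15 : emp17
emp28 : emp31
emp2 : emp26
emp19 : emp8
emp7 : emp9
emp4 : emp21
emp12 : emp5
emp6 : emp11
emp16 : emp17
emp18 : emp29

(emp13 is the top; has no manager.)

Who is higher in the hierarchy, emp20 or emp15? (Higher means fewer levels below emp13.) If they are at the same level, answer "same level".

emp20

emp20 is 2 levels below emp13; emp15 is 3. emp20 is higher.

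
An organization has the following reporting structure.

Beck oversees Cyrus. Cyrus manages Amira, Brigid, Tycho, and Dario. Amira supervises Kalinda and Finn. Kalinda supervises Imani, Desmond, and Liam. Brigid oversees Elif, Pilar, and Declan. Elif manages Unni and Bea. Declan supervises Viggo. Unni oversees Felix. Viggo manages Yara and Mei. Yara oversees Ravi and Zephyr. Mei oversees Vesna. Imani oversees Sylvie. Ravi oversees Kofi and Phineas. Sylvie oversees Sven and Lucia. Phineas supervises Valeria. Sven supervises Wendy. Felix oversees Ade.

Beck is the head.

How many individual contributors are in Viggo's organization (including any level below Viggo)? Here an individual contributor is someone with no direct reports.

4

The people in Viggo's organization with no one reporting to them are Vesna, Zephyr, Kofi, Valeria. That is 4.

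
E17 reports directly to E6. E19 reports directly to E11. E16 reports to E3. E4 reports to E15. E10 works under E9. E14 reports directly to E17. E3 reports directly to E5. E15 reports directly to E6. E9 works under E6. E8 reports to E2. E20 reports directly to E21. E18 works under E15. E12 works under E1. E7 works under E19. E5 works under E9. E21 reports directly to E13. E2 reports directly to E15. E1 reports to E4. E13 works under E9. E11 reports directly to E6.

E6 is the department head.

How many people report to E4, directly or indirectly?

2

E4 directly manages E1. Under E1: E12 (1). That's 2 in total.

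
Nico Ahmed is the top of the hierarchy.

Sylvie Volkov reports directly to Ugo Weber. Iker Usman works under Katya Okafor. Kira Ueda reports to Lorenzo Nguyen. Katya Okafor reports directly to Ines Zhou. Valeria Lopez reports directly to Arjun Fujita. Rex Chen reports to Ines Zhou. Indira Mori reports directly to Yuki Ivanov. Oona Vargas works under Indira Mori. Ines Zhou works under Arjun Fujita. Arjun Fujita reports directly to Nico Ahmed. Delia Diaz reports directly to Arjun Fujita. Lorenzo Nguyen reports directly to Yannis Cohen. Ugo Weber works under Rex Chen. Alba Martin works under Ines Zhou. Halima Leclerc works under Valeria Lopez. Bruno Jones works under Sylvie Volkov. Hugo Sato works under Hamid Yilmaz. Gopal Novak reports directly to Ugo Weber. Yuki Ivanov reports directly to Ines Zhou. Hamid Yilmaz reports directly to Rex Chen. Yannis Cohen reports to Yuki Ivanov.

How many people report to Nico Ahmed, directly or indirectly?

21

Nico Ahmed directly manages Arjun Fujita. Under Arjun Fujita: Delia Diaz, Valeria Lopez, Halima Leclerc, Ines Zhou, Alba Martin, Yuki Ivanov, Indira Mori, Oona Vargas, Yannis Cohen, Lorenzo Nguyen, Kira Ueda, Rex Chen, Hamid Yilmaz, Hugo Sato, Ugo Weber, Gopal Novak, Sylvie Volkov, Bruno Jones, Katya Okafor, Iker Usman (20). That's 21 in total.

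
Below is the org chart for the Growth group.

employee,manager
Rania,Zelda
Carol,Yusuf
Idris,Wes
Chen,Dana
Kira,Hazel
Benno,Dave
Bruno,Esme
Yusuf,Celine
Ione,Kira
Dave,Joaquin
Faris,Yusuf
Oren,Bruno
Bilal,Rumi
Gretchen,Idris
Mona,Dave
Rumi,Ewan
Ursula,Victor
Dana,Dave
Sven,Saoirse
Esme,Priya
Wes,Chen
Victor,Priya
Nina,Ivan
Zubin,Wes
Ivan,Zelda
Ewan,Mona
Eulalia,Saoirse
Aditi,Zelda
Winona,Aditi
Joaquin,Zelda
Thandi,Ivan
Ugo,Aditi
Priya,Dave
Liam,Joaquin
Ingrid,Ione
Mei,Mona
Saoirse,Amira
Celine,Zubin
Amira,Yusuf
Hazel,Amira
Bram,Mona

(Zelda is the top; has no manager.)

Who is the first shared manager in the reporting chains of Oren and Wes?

Oren's chain of managers is Bruno, Esme, Priya, Dave, Joaquin, Zelda. Wes's chain of managers is Chen, Dana, Dave, Joaquin, Zelda. The first manager that appears in both chains is Dave.

Dave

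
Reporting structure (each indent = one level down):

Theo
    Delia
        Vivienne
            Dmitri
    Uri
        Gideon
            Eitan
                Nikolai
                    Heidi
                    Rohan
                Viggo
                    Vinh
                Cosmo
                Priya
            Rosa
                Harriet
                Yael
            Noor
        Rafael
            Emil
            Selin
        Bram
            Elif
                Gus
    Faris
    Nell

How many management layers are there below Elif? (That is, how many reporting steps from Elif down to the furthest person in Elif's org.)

The longest chain under Elif runs Elif → Gus, which is 1 level below Elif.

1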